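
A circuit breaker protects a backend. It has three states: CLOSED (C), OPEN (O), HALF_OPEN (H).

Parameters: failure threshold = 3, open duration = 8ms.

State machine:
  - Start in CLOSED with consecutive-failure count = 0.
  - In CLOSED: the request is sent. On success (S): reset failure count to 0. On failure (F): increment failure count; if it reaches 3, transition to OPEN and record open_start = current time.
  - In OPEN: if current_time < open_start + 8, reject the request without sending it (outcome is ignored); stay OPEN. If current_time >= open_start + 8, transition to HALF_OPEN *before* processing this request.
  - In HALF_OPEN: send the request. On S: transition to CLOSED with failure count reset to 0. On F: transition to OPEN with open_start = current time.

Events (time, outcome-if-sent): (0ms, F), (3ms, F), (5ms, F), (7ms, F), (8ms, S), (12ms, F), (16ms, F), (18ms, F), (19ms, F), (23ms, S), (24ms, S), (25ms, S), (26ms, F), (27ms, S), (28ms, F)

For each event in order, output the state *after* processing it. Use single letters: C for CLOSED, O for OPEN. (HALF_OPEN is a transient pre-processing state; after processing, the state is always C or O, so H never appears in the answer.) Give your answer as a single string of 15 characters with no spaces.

State after each event:
  event#1 t=0ms outcome=F: state=CLOSED
  event#2 t=3ms outcome=F: state=CLOSED
  event#3 t=5ms outcome=F: state=OPEN
  event#4 t=7ms outcome=F: state=OPEN
  event#5 t=8ms outcome=S: state=OPEN
  event#6 t=12ms outcome=F: state=OPEN
  event#7 t=16ms outcome=F: state=OPEN
  event#8 t=18ms outcome=F: state=OPEN
  event#9 t=19ms outcome=F: state=OPEN
  event#10 t=23ms outcome=S: state=OPEN
  event#11 t=24ms outcome=S: state=CLOSED
  event#12 t=25ms outcome=S: state=CLOSED
  event#13 t=26ms outcome=F: state=CLOSED
  event#14 t=27ms outcome=S: state=CLOSED
  event#15 t=28ms outcome=F: state=CLOSED

Answer: CCOOOOOOOOCCCCC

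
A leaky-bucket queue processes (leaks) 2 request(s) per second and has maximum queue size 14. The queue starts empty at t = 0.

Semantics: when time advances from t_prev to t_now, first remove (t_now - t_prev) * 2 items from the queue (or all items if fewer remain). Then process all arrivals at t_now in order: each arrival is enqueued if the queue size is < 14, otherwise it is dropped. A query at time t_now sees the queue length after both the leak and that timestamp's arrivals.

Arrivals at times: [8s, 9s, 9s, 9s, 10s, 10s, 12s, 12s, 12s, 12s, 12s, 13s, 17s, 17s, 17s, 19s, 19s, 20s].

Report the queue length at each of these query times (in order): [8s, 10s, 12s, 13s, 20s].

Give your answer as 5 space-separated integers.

Queue lengths at query times:
  query t=8s: backlog = 1
  query t=10s: backlog = 3
  query t=12s: backlog = 5
  query t=13s: backlog = 4
  query t=20s: backlog = 1

Answer: 1 3 5 4 1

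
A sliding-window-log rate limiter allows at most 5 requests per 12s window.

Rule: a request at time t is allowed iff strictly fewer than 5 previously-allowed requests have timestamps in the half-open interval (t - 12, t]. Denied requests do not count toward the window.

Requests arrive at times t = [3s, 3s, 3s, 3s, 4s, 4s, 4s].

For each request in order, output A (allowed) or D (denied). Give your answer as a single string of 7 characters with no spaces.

Answer: AAAAADD

Derivation:
Tracking allowed requests in the window:
  req#1 t=3s: ALLOW
  req#2 t=3s: ALLOW
  req#3 t=3s: ALLOW
  req#4 t=3s: ALLOW
  req#5 t=4s: ALLOW
  req#6 t=4s: DENY
  req#7 t=4s: DENY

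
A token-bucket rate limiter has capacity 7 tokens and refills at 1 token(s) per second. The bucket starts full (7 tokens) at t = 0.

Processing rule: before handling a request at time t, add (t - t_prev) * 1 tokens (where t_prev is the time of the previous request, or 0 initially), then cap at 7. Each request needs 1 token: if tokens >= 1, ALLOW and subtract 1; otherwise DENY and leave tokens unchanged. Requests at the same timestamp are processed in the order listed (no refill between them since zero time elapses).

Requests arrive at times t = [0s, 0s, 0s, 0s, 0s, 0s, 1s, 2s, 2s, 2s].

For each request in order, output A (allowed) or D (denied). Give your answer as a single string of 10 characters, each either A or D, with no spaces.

Answer: AAAAAAAAAD

Derivation:
Simulating step by step:
  req#1 t=0s: ALLOW
  req#2 t=0s: ALLOW
  req#3 t=0s: ALLOW
  req#4 t=0s: ALLOW
  req#5 t=0s: ALLOW
  req#6 t=0s: ALLOW
  req#7 t=1s: ALLOW
  req#8 t=2s: ALLOW
  req#9 t=2s: ALLOW
  req#10 t=2s: DENY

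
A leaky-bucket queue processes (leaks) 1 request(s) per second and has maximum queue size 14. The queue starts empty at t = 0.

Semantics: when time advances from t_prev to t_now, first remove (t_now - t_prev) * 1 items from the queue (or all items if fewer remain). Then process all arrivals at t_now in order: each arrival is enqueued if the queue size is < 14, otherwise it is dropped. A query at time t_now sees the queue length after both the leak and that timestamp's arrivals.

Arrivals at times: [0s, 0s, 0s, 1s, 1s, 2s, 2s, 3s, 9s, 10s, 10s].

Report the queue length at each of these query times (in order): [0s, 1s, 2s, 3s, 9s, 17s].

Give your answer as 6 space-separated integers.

Answer: 3 4 5 5 1 0

Derivation:
Queue lengths at query times:
  query t=0s: backlog = 3
  query t=1s: backlog = 4
  query t=2s: backlog = 5
  query t=3s: backlog = 5
  query t=9s: backlog = 1
  query t=17s: backlog = 0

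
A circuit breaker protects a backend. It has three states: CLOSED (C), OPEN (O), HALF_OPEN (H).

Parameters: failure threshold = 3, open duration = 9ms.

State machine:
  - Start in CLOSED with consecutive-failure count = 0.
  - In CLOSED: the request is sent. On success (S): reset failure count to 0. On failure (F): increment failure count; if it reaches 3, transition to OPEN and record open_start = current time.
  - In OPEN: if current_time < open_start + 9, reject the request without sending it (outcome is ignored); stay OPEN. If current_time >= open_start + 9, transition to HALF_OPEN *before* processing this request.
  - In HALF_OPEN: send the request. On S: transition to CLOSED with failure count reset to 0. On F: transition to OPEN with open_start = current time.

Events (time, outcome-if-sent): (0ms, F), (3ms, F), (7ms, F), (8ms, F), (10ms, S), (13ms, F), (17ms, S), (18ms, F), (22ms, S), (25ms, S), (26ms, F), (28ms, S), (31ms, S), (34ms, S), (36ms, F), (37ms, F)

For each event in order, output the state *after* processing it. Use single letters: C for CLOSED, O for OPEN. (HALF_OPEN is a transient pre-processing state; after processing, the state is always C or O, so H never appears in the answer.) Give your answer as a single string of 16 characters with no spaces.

Answer: CCOOOOCCCCCCCCCC

Derivation:
State after each event:
  event#1 t=0ms outcome=F: state=CLOSED
  event#2 t=3ms outcome=F: state=CLOSED
  event#3 t=7ms outcome=F: state=OPEN
  event#4 t=8ms outcome=F: state=OPEN
  event#5 t=10ms outcome=S: state=OPEN
  event#6 t=13ms outcome=F: state=OPEN
  event#7 t=17ms outcome=S: state=CLOSED
  event#8 t=18ms outcome=F: state=CLOSED
  event#9 t=22ms outcome=S: state=CLOSED
  event#10 t=25ms outcome=S: state=CLOSED
  event#11 t=26ms outcome=F: state=CLOSED
  event#12 t=28ms outcome=S: state=CLOSED
  event#13 t=31ms outcome=S: state=CLOSED
  event#14 t=34ms outcome=S: state=CLOSED
  event#15 t=36ms outcome=F: state=CLOSED
  event#16 t=37ms outcome=F: state=CLOSED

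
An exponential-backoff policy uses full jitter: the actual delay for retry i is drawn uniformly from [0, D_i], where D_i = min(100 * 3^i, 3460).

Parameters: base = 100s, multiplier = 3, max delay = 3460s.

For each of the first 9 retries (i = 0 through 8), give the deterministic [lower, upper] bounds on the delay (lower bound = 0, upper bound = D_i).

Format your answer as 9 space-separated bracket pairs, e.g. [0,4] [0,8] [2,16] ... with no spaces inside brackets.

Computing bounds per retry:
  i=0: D_i=min(100*3^0,3460)=100, bounds=[0,100]
  i=1: D_i=min(100*3^1,3460)=300, bounds=[0,300]
  i=2: D_i=min(100*3^2,3460)=900, bounds=[0,900]
  i=3: D_i=min(100*3^3,3460)=2700, bounds=[0,2700]
  i=4: D_i=min(100*3^4,3460)=3460, bounds=[0,3460]
  i=5: D_i=min(100*3^5,3460)=3460, bounds=[0,3460]
  i=6: D_i=min(100*3^6,3460)=3460, bounds=[0,3460]
  i=7: D_i=min(100*3^7,3460)=3460, bounds=[0,3460]
  i=8: D_i=min(100*3^8,3460)=3460, bounds=[0,3460]

Answer: [0,100] [0,300] [0,900] [0,2700] [0,3460] [0,3460] [0,3460] [0,3460] [0,3460]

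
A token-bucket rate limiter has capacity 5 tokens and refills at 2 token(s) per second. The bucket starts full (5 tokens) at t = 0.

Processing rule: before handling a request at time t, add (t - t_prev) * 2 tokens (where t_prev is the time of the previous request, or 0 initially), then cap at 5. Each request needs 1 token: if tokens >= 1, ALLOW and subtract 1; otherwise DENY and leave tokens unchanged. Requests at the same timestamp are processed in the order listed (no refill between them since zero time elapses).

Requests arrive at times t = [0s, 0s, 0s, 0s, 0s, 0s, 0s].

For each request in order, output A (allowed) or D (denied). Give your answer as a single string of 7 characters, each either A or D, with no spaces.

Answer: AAAAADD

Derivation:
Simulating step by step:
  req#1 t=0s: ALLOW
  req#2 t=0s: ALLOW
  req#3 t=0s: ALLOW
  req#4 t=0s: ALLOW
  req#5 t=0s: ALLOW
  req#6 t=0s: DENY
  req#7 t=0s: DENY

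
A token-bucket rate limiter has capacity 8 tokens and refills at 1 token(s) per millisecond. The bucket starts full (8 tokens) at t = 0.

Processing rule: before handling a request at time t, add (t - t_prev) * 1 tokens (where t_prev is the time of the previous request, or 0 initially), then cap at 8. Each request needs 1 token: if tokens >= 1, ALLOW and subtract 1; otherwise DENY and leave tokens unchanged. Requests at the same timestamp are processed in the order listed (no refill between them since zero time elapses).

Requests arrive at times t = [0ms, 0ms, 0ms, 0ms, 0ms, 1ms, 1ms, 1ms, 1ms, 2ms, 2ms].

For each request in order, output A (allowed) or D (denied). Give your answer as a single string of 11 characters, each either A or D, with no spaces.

Simulating step by step:
  req#1 t=0ms: ALLOW
  req#2 t=0ms: ALLOW
  req#3 t=0ms: ALLOW
  req#4 t=0ms: ALLOW
  req#5 t=0ms: ALLOW
  req#6 t=1ms: ALLOW
  req#7 t=1ms: ALLOW
  req#8 t=1ms: ALLOW
  req#9 t=1ms: ALLOW
  req#10 t=2ms: ALLOW
  req#11 t=2ms: DENY

Answer: AAAAAAAAAAD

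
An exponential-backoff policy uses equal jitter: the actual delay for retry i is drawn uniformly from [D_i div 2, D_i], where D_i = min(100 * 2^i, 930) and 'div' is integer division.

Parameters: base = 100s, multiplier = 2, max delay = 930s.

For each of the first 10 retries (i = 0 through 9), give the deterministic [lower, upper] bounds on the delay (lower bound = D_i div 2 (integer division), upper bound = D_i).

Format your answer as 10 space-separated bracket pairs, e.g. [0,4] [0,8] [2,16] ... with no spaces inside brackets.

Answer: [50,100] [100,200] [200,400] [400,800] [465,930] [465,930] [465,930] [465,930] [465,930] [465,930]

Derivation:
Computing bounds per retry:
  i=0: D_i=min(100*2^0,930)=100, bounds=[50,100]
  i=1: D_i=min(100*2^1,930)=200, bounds=[100,200]
  i=2: D_i=min(100*2^2,930)=400, bounds=[200,400]
  i=3: D_i=min(100*2^3,930)=800, bounds=[400,800]
  i=4: D_i=min(100*2^4,930)=930, bounds=[465,930]
  i=5: D_i=min(100*2^5,930)=930, bounds=[465,930]
  i=6: D_i=min(100*2^6,930)=930, bounds=[465,930]
  i=7: D_i=min(100*2^7,930)=930, bounds=[465,930]
  i=8: D_i=min(100*2^8,930)=930, bounds=[465,930]
  i=9: D_i=min(100*2^9,930)=930, bounds=[465,930]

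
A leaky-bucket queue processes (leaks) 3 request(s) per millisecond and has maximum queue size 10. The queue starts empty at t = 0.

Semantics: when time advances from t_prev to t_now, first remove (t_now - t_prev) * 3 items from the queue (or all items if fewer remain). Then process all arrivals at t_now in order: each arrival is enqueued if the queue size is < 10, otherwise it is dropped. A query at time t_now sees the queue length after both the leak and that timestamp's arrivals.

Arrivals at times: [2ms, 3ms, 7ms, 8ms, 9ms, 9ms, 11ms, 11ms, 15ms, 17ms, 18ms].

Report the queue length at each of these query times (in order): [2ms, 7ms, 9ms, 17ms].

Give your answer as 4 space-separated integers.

Queue lengths at query times:
  query t=2ms: backlog = 1
  query t=7ms: backlog = 1
  query t=9ms: backlog = 2
  query t=17ms: backlog = 1

Answer: 1 1 2 1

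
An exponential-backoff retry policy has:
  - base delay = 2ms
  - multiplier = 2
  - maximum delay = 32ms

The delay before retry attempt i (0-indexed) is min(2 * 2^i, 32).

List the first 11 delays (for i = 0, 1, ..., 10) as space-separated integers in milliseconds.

Answer: 2 4 8 16 32 32 32 32 32 32 32

Derivation:
Computing each delay:
  i=0: min(2*2^0, 32) = 2
  i=1: min(2*2^1, 32) = 4
  i=2: min(2*2^2, 32) = 8
  i=3: min(2*2^3, 32) = 16
  i=4: min(2*2^4, 32) = 32
  i=5: min(2*2^5, 32) = 32
  i=6: min(2*2^6, 32) = 32
  i=7: min(2*2^7, 32) = 32
  i=8: min(2*2^8, 32) = 32
  i=9: min(2*2^9, 32) = 32
  i=10: min(2*2^10, 32) = 32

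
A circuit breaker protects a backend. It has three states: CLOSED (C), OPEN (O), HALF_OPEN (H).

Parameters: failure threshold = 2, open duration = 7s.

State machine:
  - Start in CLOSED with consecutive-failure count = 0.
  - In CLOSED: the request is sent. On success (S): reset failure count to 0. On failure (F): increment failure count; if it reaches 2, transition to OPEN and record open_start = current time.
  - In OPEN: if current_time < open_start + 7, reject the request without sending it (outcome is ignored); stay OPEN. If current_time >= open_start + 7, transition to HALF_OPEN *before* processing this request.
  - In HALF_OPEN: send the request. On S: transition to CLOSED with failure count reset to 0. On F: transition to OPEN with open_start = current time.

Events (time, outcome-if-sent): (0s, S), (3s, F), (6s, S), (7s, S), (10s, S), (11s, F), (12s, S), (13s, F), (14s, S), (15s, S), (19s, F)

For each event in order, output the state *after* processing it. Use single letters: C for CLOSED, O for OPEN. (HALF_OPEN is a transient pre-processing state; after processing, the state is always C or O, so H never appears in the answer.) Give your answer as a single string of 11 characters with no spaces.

State after each event:
  event#1 t=0s outcome=S: state=CLOSED
  event#2 t=3s outcome=F: state=CLOSED
  event#3 t=6s outcome=S: state=CLOSED
  event#4 t=7s outcome=S: state=CLOSED
  event#5 t=10s outcome=S: state=CLOSED
  event#6 t=11s outcome=F: state=CLOSED
  event#7 t=12s outcome=S: state=CLOSED
  event#8 t=13s outcome=F: state=CLOSED
  event#9 t=14s outcome=S: state=CLOSED
  event#10 t=15s outcome=S: state=CLOSED
  event#11 t=19s outcome=F: state=CLOSED

Answer: CCCCCCCCCCC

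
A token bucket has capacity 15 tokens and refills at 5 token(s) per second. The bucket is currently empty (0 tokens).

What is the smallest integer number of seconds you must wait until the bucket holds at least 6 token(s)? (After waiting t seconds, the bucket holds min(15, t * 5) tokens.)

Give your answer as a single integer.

Need t * 5 >= 6, so t >= 6/5.
Smallest integer t = ceil(6/5) = 2.

Answer: 2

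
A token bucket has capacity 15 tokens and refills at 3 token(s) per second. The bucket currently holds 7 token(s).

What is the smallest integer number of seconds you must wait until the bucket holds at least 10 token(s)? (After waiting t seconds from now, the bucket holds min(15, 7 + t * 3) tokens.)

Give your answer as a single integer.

Answer: 1

Derivation:
Need 7 + t * 3 >= 10, so t >= 3/3.
Smallest integer t = ceil(3/3) = 1.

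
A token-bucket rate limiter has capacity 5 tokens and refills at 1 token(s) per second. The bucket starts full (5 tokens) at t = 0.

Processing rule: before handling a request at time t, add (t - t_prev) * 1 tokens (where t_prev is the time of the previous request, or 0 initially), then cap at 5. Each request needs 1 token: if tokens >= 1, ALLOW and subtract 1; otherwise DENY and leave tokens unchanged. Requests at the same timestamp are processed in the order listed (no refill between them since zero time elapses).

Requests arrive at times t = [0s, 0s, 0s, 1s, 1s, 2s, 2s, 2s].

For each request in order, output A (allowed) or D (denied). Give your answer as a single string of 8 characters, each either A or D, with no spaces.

Simulating step by step:
  req#1 t=0s: ALLOW
  req#2 t=0s: ALLOW
  req#3 t=0s: ALLOW
  req#4 t=1s: ALLOW
  req#5 t=1s: ALLOW
  req#6 t=2s: ALLOW
  req#7 t=2s: ALLOW
  req#8 t=2s: DENY

Answer: AAAAAAAD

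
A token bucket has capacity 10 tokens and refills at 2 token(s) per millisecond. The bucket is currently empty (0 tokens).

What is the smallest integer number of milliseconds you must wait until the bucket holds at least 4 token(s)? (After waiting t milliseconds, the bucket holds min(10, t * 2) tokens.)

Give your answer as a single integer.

Answer: 2

Derivation:
Need t * 2 >= 4, so t >= 4/2.
Smallest integer t = ceil(4/2) = 2.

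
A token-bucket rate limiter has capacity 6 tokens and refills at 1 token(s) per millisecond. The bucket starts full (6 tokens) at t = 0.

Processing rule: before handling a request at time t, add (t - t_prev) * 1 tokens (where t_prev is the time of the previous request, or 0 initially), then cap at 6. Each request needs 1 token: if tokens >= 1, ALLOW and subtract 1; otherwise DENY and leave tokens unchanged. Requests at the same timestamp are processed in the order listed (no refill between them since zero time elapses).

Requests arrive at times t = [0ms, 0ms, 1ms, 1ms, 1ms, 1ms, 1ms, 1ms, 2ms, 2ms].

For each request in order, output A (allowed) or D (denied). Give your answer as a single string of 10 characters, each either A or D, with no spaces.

Simulating step by step:
  req#1 t=0ms: ALLOW
  req#2 t=0ms: ALLOW
  req#3 t=1ms: ALLOW
  req#4 t=1ms: ALLOW
  req#5 t=1ms: ALLOW
  req#6 t=1ms: ALLOW
  req#7 t=1ms: ALLOW
  req#8 t=1ms: DENY
  req#9 t=2ms: ALLOW
  req#10 t=2ms: DENY

Answer: AAAAAAADAD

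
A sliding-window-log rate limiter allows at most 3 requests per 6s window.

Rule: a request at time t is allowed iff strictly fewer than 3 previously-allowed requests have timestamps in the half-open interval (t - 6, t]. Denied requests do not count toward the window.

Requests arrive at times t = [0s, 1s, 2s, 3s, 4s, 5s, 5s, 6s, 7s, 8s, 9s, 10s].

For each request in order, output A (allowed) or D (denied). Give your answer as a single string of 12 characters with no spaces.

Answer: AAADDDDAAADD

Derivation:
Tracking allowed requests in the window:
  req#1 t=0s: ALLOW
  req#2 t=1s: ALLOW
  req#3 t=2s: ALLOW
  req#4 t=3s: DENY
  req#5 t=4s: DENY
  req#6 t=5s: DENY
  req#7 t=5s: DENY
  req#8 t=6s: ALLOW
  req#9 t=7s: ALLOW
  req#10 t=8s: ALLOW
  req#11 t=9s: DENY
  req#12 t=10s: DENY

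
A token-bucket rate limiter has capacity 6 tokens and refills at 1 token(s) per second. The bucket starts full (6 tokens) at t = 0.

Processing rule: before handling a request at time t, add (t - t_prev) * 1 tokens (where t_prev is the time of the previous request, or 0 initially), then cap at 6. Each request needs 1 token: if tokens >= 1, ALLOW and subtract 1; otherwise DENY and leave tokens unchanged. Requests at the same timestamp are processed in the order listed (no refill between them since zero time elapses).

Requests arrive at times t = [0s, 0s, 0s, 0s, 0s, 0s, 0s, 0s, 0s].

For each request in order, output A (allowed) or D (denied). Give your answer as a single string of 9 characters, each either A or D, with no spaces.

Simulating step by step:
  req#1 t=0s: ALLOW
  req#2 t=0s: ALLOW
  req#3 t=0s: ALLOW
  req#4 t=0s: ALLOW
  req#5 t=0s: ALLOW
  req#6 t=0s: ALLOW
  req#7 t=0s: DENY
  req#8 t=0s: DENY
  req#9 t=0s: DENY

Answer: AAAAAADDD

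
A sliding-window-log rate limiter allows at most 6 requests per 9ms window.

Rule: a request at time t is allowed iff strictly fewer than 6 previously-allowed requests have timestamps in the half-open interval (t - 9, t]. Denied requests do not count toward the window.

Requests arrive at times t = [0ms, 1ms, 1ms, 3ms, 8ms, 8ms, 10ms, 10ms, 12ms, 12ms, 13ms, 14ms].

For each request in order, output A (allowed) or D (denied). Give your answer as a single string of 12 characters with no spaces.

Tracking allowed requests in the window:
  req#1 t=0ms: ALLOW
  req#2 t=1ms: ALLOW
  req#3 t=1ms: ALLOW
  req#4 t=3ms: ALLOW
  req#5 t=8ms: ALLOW
  req#6 t=8ms: ALLOW
  req#7 t=10ms: ALLOW
  req#8 t=10ms: ALLOW
  req#9 t=12ms: ALLOW
  req#10 t=12ms: ALLOW
  req#11 t=13ms: DENY
  req#12 t=14ms: DENY

Answer: AAAAAAAAAADD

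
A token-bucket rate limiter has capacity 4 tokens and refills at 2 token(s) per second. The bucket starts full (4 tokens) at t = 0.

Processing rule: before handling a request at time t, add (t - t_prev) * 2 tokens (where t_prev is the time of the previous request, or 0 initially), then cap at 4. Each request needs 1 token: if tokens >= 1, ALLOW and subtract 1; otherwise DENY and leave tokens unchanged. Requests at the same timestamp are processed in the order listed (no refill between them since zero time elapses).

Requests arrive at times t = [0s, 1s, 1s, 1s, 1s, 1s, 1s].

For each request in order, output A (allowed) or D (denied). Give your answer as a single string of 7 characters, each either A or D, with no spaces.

Simulating step by step:
  req#1 t=0s: ALLOW
  req#2 t=1s: ALLOW
  req#3 t=1s: ALLOW
  req#4 t=1s: ALLOW
  req#5 t=1s: ALLOW
  req#6 t=1s: DENY
  req#7 t=1s: DENY

Answer: AAAAADD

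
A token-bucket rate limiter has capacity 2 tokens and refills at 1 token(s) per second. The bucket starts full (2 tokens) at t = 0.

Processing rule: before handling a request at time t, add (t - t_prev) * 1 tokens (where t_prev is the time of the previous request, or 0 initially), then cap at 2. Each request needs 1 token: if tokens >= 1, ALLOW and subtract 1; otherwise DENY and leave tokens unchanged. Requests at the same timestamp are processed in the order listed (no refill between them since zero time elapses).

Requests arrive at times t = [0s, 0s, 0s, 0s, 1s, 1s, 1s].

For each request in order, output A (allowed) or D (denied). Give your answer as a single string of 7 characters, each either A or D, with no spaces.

Simulating step by step:
  req#1 t=0s: ALLOW
  req#2 t=0s: ALLOW
  req#3 t=0s: DENY
  req#4 t=0s: DENY
  req#5 t=1s: ALLOW
  req#6 t=1s: DENY
  req#7 t=1s: DENY

Answer: AADDADD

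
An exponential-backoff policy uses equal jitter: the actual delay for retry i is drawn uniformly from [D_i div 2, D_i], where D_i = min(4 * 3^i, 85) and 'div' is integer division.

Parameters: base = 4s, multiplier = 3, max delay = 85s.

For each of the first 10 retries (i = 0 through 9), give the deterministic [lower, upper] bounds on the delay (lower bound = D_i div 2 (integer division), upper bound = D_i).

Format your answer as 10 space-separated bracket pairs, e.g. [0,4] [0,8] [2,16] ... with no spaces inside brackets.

Computing bounds per retry:
  i=0: D_i=min(4*3^0,85)=4, bounds=[2,4]
  i=1: D_i=min(4*3^1,85)=12, bounds=[6,12]
  i=2: D_i=min(4*3^2,85)=36, bounds=[18,36]
  i=3: D_i=min(4*3^3,85)=85, bounds=[42,85]
  i=4: D_i=min(4*3^4,85)=85, bounds=[42,85]
  i=5: D_i=min(4*3^5,85)=85, bounds=[42,85]
  i=6: D_i=min(4*3^6,85)=85, bounds=[42,85]
  i=7: D_i=min(4*3^7,85)=85, bounds=[42,85]
  i=8: D_i=min(4*3^8,85)=85, bounds=[42,85]
  i=9: D_i=min(4*3^9,85)=85, bounds=[42,85]

Answer: [2,4] [6,12] [18,36] [42,85] [42,85] [42,85] [42,85] [42,85] [42,85] [42,85]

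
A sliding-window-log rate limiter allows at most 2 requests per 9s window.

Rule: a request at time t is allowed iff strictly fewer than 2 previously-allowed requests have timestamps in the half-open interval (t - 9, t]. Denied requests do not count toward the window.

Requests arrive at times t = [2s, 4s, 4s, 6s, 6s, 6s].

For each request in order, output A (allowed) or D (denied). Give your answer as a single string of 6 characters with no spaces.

Tracking allowed requests in the window:
  req#1 t=2s: ALLOW
  req#2 t=4s: ALLOW
  req#3 t=4s: DENY
  req#4 t=6s: DENY
  req#5 t=6s: DENY
  req#6 t=6s: DENY

Answer: AADDDD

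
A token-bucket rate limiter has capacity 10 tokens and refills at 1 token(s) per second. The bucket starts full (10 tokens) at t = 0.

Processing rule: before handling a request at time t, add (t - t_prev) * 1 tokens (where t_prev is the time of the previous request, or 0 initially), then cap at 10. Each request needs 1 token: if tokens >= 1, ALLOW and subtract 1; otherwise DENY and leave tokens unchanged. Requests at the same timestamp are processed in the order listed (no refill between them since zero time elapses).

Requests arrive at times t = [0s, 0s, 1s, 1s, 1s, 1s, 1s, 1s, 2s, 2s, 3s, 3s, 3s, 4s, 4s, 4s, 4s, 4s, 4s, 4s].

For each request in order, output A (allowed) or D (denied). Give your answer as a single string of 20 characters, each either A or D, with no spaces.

Answer: AAAAAAAAAAAAAADDDDDD

Derivation:
Simulating step by step:
  req#1 t=0s: ALLOW
  req#2 t=0s: ALLOW
  req#3 t=1s: ALLOW
  req#4 t=1s: ALLOW
  req#5 t=1s: ALLOW
  req#6 t=1s: ALLOW
  req#7 t=1s: ALLOW
  req#8 t=1s: ALLOW
  req#9 t=2s: ALLOW
  req#10 t=2s: ALLOW
  req#11 t=3s: ALLOW
  req#12 t=3s: ALLOW
  req#13 t=3s: ALLOW
  req#14 t=4s: ALLOW
  req#15 t=4s: DENY
  req#16 t=4s: DENY
  req#17 t=4s: DENY
  req#18 t=4s: DENY
  req#19 t=4s: DENY
  req#20 t=4s: DENY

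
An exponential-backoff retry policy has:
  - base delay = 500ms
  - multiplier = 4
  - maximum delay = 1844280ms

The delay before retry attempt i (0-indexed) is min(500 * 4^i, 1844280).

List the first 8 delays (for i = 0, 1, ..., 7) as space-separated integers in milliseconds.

Answer: 500 2000 8000 32000 128000 512000 1844280 1844280

Derivation:
Computing each delay:
  i=0: min(500*4^0, 1844280) = 500
  i=1: min(500*4^1, 1844280) = 2000
  i=2: min(500*4^2, 1844280) = 8000
  i=3: min(500*4^3, 1844280) = 32000
  i=4: min(500*4^4, 1844280) = 128000
  i=5: min(500*4^5, 1844280) = 512000
  i=6: min(500*4^6, 1844280) = 1844280
  i=7: min(500*4^7, 1844280) = 1844280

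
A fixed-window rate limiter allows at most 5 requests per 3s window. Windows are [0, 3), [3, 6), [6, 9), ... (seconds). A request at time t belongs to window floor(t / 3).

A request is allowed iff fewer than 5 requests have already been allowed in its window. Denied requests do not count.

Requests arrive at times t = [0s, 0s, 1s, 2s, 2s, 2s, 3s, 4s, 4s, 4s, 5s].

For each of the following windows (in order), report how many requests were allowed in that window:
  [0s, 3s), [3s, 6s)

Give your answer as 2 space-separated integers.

Processing requests:
  req#1 t=0s (window 0): ALLOW
  req#2 t=0s (window 0): ALLOW
  req#3 t=1s (window 0): ALLOW
  req#4 t=2s (window 0): ALLOW
  req#5 t=2s (window 0): ALLOW
  req#6 t=2s (window 0): DENY
  req#7 t=3s (window 1): ALLOW
  req#8 t=4s (window 1): ALLOW
  req#9 t=4s (window 1): ALLOW
  req#10 t=4s (window 1): ALLOW
  req#11 t=5s (window 1): ALLOW

Allowed counts by window: 5 5

Answer: 5 5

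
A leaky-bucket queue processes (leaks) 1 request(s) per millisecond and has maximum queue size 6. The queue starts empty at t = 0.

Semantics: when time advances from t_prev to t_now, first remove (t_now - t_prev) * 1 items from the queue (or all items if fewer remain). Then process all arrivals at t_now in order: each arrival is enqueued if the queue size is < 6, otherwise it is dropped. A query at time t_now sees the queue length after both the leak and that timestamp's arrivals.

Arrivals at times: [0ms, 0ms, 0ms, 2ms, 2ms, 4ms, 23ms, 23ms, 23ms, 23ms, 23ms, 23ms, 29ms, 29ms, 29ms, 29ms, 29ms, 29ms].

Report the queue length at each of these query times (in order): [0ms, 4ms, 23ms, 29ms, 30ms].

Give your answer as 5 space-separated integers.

Queue lengths at query times:
  query t=0ms: backlog = 3
  query t=4ms: backlog = 2
  query t=23ms: backlog = 6
  query t=29ms: backlog = 6
  query t=30ms: backlog = 5

Answer: 3 2 6 6 5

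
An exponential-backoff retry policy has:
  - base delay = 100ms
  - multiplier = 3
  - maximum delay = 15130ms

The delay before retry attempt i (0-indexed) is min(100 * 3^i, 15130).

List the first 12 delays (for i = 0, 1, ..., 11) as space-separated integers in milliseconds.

Answer: 100 300 900 2700 8100 15130 15130 15130 15130 15130 15130 15130

Derivation:
Computing each delay:
  i=0: min(100*3^0, 15130) = 100
  i=1: min(100*3^1, 15130) = 300
  i=2: min(100*3^2, 15130) = 900
  i=3: min(100*3^3, 15130) = 2700
  i=4: min(100*3^4, 15130) = 8100
  i=5: min(100*3^5, 15130) = 15130
  i=6: min(100*3^6, 15130) = 15130
  i=7: min(100*3^7, 15130) = 15130
  i=8: min(100*3^8, 15130) = 15130
  i=9: min(100*3^9, 15130) = 15130
  i=10: min(100*3^10, 15130) = 15130
  i=11: min(100*3^11, 15130) = 15130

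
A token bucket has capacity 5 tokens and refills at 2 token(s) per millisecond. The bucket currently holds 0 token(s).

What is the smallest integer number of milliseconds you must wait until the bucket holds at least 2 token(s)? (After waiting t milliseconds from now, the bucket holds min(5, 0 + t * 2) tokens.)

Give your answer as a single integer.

Answer: 1

Derivation:
Need 0 + t * 2 >= 2, so t >= 2/2.
Smallest integer t = ceil(2/2) = 1.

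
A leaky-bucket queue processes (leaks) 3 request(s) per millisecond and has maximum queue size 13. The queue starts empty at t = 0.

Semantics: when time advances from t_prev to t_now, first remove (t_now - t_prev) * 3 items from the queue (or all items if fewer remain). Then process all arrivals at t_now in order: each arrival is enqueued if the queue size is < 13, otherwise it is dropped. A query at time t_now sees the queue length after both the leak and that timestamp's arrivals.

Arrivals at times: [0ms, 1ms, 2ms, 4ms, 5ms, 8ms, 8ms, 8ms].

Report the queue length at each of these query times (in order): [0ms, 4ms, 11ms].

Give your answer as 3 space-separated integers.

Queue lengths at query times:
  query t=0ms: backlog = 1
  query t=4ms: backlog = 1
  query t=11ms: backlog = 0

Answer: 1 1 0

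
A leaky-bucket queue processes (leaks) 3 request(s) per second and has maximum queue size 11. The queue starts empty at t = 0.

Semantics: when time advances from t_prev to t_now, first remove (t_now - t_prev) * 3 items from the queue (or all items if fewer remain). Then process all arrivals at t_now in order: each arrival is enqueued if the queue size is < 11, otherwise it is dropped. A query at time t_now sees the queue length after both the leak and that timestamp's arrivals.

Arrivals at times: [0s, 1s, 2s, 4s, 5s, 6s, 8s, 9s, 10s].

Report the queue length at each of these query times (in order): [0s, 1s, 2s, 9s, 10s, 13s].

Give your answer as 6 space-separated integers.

Answer: 1 1 1 1 1 0

Derivation:
Queue lengths at query times:
  query t=0s: backlog = 1
  query t=1s: backlog = 1
  query t=2s: backlog = 1
  query t=9s: backlog = 1
  query t=10s: backlog = 1
  query t=13s: backlog = 0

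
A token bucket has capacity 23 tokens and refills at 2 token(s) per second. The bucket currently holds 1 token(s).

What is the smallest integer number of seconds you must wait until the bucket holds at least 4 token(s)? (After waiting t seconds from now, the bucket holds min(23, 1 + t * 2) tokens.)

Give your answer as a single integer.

Need 1 + t * 2 >= 4, so t >= 3/2.
Smallest integer t = ceil(3/2) = 2.

Answer: 2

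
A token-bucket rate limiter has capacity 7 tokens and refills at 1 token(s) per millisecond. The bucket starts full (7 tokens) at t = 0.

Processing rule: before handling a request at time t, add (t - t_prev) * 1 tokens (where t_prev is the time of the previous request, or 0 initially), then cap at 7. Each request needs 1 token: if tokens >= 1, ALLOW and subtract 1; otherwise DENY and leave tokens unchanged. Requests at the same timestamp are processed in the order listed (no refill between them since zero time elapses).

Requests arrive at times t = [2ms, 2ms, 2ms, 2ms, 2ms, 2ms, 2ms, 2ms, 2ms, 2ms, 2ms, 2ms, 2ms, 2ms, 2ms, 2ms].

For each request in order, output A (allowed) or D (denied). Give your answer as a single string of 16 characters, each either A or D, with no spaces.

Answer: AAAAAAADDDDDDDDD

Derivation:
Simulating step by step:
  req#1 t=2ms: ALLOW
  req#2 t=2ms: ALLOW
  req#3 t=2ms: ALLOW
  req#4 t=2ms: ALLOW
  req#5 t=2ms: ALLOW
  req#6 t=2ms: ALLOW
  req#7 t=2ms: ALLOW
  req#8 t=2ms: DENY
  req#9 t=2ms: DENY
  req#10 t=2ms: DENY
  req#11 t=2ms: DENY
  req#12 t=2ms: DENY
  req#13 t=2ms: DENY
  req#14 t=2ms: DENY
  req#15 t=2ms: DENY
  req#16 t=2ms: DENY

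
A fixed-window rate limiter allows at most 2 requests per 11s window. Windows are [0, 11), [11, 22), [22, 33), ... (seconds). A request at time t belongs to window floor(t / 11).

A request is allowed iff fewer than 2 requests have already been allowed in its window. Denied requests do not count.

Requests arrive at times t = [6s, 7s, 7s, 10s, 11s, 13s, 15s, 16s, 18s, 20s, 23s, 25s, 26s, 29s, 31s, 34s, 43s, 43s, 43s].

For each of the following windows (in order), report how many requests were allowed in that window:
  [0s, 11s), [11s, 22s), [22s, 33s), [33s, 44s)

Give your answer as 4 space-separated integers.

Processing requests:
  req#1 t=6s (window 0): ALLOW
  req#2 t=7s (window 0): ALLOW
  req#3 t=7s (window 0): DENY
  req#4 t=10s (window 0): DENY
  req#5 t=11s (window 1): ALLOW
  req#6 t=13s (window 1): ALLOW
  req#7 t=15s (window 1): DENY
  req#8 t=16s (window 1): DENY
  req#9 t=18s (window 1): DENY
  req#10 t=20s (window 1): DENY
  req#11 t=23s (window 2): ALLOW
  req#12 t=25s (window 2): ALLOW
  req#13 t=26s (window 2): DENY
  req#14 t=29s (window 2): DENY
  req#15 t=31s (window 2): DENY
  req#16 t=34s (window 3): ALLOW
  req#17 t=43s (window 3): ALLOW
  req#18 t=43s (window 3): DENY
  req#19 t=43s (window 3): DENY

Allowed counts by window: 2 2 2 2

Answer: 2 2 2 2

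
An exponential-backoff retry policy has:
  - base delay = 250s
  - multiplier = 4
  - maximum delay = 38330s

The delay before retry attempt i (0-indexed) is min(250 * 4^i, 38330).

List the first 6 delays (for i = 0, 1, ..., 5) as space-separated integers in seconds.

Answer: 250 1000 4000 16000 38330 38330

Derivation:
Computing each delay:
  i=0: min(250*4^0, 38330) = 250
  i=1: min(250*4^1, 38330) = 1000
  i=2: min(250*4^2, 38330) = 4000
  i=3: min(250*4^3, 38330) = 16000
  i=4: min(250*4^4, 38330) = 38330
  i=5: min(250*4^5, 38330) = 38330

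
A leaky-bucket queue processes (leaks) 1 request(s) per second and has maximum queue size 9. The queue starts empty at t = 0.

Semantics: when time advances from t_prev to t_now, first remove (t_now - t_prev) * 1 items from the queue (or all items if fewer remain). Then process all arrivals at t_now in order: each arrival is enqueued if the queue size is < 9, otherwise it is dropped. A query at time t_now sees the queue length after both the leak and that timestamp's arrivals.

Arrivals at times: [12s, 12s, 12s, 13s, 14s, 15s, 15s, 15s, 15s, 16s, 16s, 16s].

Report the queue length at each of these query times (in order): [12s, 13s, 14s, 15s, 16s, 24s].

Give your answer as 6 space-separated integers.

Answer: 3 3 3 6 8 0

Derivation:
Queue lengths at query times:
  query t=12s: backlog = 3
  query t=13s: backlog = 3
  query t=14s: backlog = 3
  query t=15s: backlog = 6
  query t=16s: backlog = 8
  query t=24s: backlog = 0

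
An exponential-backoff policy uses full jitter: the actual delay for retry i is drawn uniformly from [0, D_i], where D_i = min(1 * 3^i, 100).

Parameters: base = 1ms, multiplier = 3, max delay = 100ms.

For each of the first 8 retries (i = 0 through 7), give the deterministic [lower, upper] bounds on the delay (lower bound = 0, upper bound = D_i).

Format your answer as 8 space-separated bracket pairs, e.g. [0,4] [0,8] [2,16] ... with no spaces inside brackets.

Answer: [0,1] [0,3] [0,9] [0,27] [0,81] [0,100] [0,100] [0,100]

Derivation:
Computing bounds per retry:
  i=0: D_i=min(1*3^0,100)=1, bounds=[0,1]
  i=1: D_i=min(1*3^1,100)=3, bounds=[0,3]
  i=2: D_i=min(1*3^2,100)=9, bounds=[0,9]
  i=3: D_i=min(1*3^3,100)=27, bounds=[0,27]
  i=4: D_i=min(1*3^4,100)=81, bounds=[0,81]
  i=5: D_i=min(1*3^5,100)=100, bounds=[0,100]
  i=6: D_i=min(1*3^6,100)=100, bounds=[0,100]
  i=7: D_i=min(1*3^7,100)=100, bounds=[0,100]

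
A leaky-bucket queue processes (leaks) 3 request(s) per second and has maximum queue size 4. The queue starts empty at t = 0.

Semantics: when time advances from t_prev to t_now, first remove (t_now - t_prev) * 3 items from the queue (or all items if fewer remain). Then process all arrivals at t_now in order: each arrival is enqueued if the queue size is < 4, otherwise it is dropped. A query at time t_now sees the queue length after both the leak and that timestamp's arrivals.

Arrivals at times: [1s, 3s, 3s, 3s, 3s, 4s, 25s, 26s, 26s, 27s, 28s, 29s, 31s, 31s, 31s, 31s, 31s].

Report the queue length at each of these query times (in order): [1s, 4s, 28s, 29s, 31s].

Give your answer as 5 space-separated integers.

Queue lengths at query times:
  query t=1s: backlog = 1
  query t=4s: backlog = 2
  query t=28s: backlog = 1
  query t=29s: backlog = 1
  query t=31s: backlog = 4

Answer: 1 2 1 1 4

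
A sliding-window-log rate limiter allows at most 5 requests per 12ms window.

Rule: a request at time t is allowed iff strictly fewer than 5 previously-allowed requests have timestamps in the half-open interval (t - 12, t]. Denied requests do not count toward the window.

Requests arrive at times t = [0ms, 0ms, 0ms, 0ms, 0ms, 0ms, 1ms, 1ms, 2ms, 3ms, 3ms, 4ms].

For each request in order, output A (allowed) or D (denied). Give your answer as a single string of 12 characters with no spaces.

Tracking allowed requests in the window:
  req#1 t=0ms: ALLOW
  req#2 t=0ms: ALLOW
  req#3 t=0ms: ALLOW
  req#4 t=0ms: ALLOW
  req#5 t=0ms: ALLOW
  req#6 t=0ms: DENY
  req#7 t=1ms: DENY
  req#8 t=1ms: DENY
  req#9 t=2ms: DENY
  req#10 t=3ms: DENY
  req#11 t=3ms: DENY
  req#12 t=4ms: DENY

Answer: AAAAADDDDDDD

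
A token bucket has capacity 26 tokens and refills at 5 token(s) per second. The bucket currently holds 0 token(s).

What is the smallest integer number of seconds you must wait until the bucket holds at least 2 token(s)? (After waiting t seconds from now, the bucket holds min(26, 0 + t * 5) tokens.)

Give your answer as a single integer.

Need 0 + t * 5 >= 2, so t >= 2/5.
Smallest integer t = ceil(2/5) = 1.

Answer: 1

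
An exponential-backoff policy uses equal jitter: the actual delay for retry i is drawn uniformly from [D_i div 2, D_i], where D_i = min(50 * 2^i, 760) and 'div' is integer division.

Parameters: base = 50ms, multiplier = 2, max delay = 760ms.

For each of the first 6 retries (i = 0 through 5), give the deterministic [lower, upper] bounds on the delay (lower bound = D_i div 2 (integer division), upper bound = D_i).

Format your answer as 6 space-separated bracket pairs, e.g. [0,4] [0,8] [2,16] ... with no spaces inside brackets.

Answer: [25,50] [50,100] [100,200] [200,400] [380,760] [380,760]

Derivation:
Computing bounds per retry:
  i=0: D_i=min(50*2^0,760)=50, bounds=[25,50]
  i=1: D_i=min(50*2^1,760)=100, bounds=[50,100]
  i=2: D_i=min(50*2^2,760)=200, bounds=[100,200]
  i=3: D_i=min(50*2^3,760)=400, bounds=[200,400]
  i=4: D_i=min(50*2^4,760)=760, bounds=[380,760]
  i=5: D_i=min(50*2^5,760)=760, bounds=[380,760]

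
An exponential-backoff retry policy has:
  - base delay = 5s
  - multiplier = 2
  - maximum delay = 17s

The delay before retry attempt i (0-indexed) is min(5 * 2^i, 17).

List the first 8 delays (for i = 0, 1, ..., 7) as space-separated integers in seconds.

Answer: 5 10 17 17 17 17 17 17

Derivation:
Computing each delay:
  i=0: min(5*2^0, 17) = 5
  i=1: min(5*2^1, 17) = 10
  i=2: min(5*2^2, 17) = 17
  i=3: min(5*2^3, 17) = 17
  i=4: min(5*2^4, 17) = 17
  i=5: min(5*2^5, 17) = 17
  i=6: min(5*2^6, 17) = 17
  i=7: min(5*2^7, 17) = 17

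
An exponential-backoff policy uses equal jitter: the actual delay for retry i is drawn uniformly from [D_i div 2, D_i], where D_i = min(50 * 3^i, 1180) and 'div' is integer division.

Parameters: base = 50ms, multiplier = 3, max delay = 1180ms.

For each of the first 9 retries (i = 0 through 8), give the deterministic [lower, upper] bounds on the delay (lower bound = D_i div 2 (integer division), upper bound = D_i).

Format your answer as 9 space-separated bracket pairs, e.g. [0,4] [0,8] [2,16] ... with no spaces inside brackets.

Computing bounds per retry:
  i=0: D_i=min(50*3^0,1180)=50, bounds=[25,50]
  i=1: D_i=min(50*3^1,1180)=150, bounds=[75,150]
  i=2: D_i=min(50*3^2,1180)=450, bounds=[225,450]
  i=3: D_i=min(50*3^3,1180)=1180, bounds=[590,1180]
  i=4: D_i=min(50*3^4,1180)=1180, bounds=[590,1180]
  i=5: D_i=min(50*3^5,1180)=1180, bounds=[590,1180]
  i=6: D_i=min(50*3^6,1180)=1180, bounds=[590,1180]
  i=7: D_i=min(50*3^7,1180)=1180, bounds=[590,1180]
  i=8: D_i=min(50*3^8,1180)=1180, bounds=[590,1180]

Answer: [25,50] [75,150] [225,450] [590,1180] [590,1180] [590,1180] [590,1180] [590,1180] [590,1180]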